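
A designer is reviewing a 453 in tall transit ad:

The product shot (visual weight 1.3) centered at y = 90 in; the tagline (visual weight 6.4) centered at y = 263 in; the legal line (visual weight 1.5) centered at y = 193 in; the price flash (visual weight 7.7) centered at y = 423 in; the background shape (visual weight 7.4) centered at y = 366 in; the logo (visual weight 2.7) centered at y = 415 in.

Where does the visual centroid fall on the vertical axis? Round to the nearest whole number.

Weights sum to 1.3 + 6.4 + 1.5 + 7.7 + 7.4 + 2.7 = 27.0.
y-moment: 1.3·90 + 6.4·263 + 1.5·193 + 7.7·423 + 7.4·366 + 2.7·415 = 9175.7; centroid 9175.7/27.0 ≈ 339.84.

y ≈ 340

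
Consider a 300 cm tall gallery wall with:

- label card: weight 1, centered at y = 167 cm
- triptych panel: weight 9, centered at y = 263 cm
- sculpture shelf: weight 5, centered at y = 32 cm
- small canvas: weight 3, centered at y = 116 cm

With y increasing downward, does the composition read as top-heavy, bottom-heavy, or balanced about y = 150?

bottom-heavy

Σw = 1 + 9 + 5 + 3 = 18.
y: (1·167 + 9·263 + 5·32 + 3·116) / 18 = 3042 / 18 ≈ 169.00
169.0 vs midline 150 → bottom-heavy.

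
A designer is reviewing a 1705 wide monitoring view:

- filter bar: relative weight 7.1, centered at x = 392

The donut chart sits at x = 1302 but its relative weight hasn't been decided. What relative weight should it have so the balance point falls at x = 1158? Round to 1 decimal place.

w ≈ 37.8

Known: weight 7.1 with moment 7.1·392 = 2783.2.
For the centroid to hit 1158: (2783.2 + w·1302) / (7.1 + w) = 1158.
So w = (1158·7.1 − 2783.2)/(1302 − 1158) = 5438.6/144 ≈ 37.77.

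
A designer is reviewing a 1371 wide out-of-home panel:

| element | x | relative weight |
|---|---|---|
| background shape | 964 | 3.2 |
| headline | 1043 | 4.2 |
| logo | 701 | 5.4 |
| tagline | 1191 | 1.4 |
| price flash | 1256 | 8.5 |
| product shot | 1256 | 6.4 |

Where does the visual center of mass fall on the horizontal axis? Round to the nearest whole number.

x ≈ 1087

Weights sum to 3.2 + 4.2 + 5.4 + 1.4 + 8.5 + 6.4 = 29.1.
x: (3.2·964 + 4.2·1043 + 5.4·701 + 1.4·1191 + 8.5·1256 + 6.4·1256) / 29.1 = 31632.6 / 29.1 ≈ 1087.03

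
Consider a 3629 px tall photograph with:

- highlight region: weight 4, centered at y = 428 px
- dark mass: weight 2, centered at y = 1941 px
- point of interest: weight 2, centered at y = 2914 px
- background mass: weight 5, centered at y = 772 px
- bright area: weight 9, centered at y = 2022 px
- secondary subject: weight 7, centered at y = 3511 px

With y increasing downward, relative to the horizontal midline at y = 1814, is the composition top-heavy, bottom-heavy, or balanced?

bottom-heavy

Weights sum to 4 + 2 + 2 + 5 + 9 + 7 = 29.
y-moment: 4·428 + 2·1941 + 2·2914 + 5·772 + 9·2022 + 7·3511 = 58057; centroid 58057/29 ≈ 2001.97.
2002.0 vs midline 1814 → bottom-heavy.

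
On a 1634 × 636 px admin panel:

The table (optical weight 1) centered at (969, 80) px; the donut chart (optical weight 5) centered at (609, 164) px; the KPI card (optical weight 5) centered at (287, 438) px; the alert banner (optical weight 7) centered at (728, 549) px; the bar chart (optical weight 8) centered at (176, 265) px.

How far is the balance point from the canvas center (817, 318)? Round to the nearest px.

≈ 359 px

Σw = 1 + 5 + 5 + 7 + 8 = 26.
Σw·x = 1·969 + 5·609 + 5·287 + 7·728 + 8·176 = 11953, so x̄ = 11953/26 ≈ 459.73.
Σw·y = 1·80 + 5·164 + 5·438 + 7·549 + 8·265 = 9053, so ȳ = 9053/26 ≈ 348.19.
Offset from (817, 318): Δx ≈ -357.27, Δy ≈ 30.19; distance = √(Δx² + Δy²) ≈ 358.54.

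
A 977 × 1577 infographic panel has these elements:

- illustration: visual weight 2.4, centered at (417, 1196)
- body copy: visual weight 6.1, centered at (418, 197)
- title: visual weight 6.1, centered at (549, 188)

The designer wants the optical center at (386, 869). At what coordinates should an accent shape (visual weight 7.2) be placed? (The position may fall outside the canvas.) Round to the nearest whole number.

(210, 1906)

New total weight: (2.4 + 6.1 + 6.1) + 7.2 = 21.8.
Along x: (6899.5 + 7.2·x) / 21.8 = 386 (existing moment 2.4·417 + 6.1·418 + 6.1·549 = 6899.5) ⇒ x = (8414.8 − 6899.5) / 7.2 ≈ 210.46.
Along y: (5218.9 + 7.2·y) / 21.8 = 869 (existing moment 2.4·1196 + 6.1·197 + 6.1·188 = 5218.9) ⇒ y = (18944.2 − 5218.9) / 7.2 ≈ 1906.29.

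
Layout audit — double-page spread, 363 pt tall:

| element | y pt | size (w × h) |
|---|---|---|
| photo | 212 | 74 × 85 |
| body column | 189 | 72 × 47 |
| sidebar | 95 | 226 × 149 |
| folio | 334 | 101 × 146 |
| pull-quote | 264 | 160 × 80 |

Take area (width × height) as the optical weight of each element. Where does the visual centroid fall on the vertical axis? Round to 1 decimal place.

y ≈ 190.1

Areas: photo 74·85 = 6290, body column 72·47 = 3384, sidebar 226·149 = 33674, folio 101·146 = 14746, pull-quote 160·80 = 12800. Total weight = 70894.
y: (6290·212 + 3384·189 + 33674·95 + 14746·334 + 12800·264) / 70894 = 13476450 / 70894 ≈ 190.09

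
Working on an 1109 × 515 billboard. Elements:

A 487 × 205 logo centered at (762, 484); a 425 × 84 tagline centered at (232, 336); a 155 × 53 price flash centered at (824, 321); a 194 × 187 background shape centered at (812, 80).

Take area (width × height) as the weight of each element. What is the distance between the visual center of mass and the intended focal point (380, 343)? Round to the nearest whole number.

≈ 291

Areas: logo 487·205 = 99835, tagline 425·84 = 35700, price flash 155·53 = 8215, background shape 194·187 = 36278. Total weight = 180028.
x-moment: 99835·762 + 35700·232 + 8215·824 + 36278·812 = 120583566; centroid 120583566/180028 ≈ 669.80.
y-moment: 99835·484 + 35700·336 + 8215·321 + 36278·80 = 65854595; centroid 65854595/180028 ≈ 365.80.
Offset from (380, 343): Δx ≈ 289.80, Δy ≈ 22.80; distance = √(Δx² + Δy²) ≈ 290.70.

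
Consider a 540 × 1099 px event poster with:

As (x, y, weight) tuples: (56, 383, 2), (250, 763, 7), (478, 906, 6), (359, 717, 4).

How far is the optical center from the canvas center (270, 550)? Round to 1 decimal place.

≈ 215.5 px

Weights sum to 2 + 7 + 6 + 4 = 19.
x: (2·56 + 7·250 + 6·478 + 4·359) / 19 = 6166 / 19 ≈ 324.53
y: (2·383 + 7·763 + 6·906 + 4·717) / 19 = 14411 / 19 ≈ 758.47
Relative to (270, 550): Δ = (54.53, 208.47); |Δ| = √(54.53² + 208.47²) ≈ 215.49.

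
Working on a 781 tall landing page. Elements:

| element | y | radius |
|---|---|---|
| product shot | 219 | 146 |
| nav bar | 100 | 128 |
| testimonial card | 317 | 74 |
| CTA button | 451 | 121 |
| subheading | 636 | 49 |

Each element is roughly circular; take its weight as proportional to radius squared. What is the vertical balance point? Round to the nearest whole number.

r² weights: product shot 146² = 21316, nav bar 128² = 16384, testimonial card 74² = 5476, CTA button 121² = 14641, subheading 49² = 2401. Total = 60218.
Σw·y = 21316·219 + 16384·100 + 5476·317 + 14641·451 + 2401·636 = 16172623, so ȳ = 16172623/60218 ≈ 268.57.

y ≈ 269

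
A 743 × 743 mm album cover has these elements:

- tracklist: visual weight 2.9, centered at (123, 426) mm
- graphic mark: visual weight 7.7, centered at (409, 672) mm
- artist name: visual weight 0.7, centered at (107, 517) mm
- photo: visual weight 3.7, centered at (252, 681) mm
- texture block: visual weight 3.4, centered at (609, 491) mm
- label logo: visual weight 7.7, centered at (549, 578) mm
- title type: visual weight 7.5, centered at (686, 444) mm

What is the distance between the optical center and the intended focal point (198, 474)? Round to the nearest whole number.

Σw = 2.9 + 7.7 + 0.7 + 3.7 + 3.4 + 7.7 + 7.5 = 33.6.
x: moment 15956.2 / weight 33.6 ≈ 474.89
Σw·y = 18741.4; ȳ = 18741.4/33.6 ≈ 557.78.
From (198, 474): dx = 276.89, dy = 83.78, so the distance is √(dx²+dy²) ≈ 289.28.

≈ 289 mm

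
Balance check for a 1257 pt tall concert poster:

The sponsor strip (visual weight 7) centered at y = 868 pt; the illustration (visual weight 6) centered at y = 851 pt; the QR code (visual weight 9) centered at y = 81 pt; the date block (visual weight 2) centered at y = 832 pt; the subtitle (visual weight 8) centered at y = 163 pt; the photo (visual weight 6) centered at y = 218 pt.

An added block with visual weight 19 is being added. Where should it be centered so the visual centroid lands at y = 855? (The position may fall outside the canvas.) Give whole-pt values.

y ≈ 1713

With the added block, Σw becomes 7 + 6 + 9 + 2 + 8 + 6 + 19 = 57.
Along y: (16187 + 19·y) / 57 = 855 (existing moment 7·868 + 6·851 + 9·81 + 2·832 + 8·163 + 6·218 = 16187) ⇒ y = (48735 − 16187) / 19 ≈ 1713.05.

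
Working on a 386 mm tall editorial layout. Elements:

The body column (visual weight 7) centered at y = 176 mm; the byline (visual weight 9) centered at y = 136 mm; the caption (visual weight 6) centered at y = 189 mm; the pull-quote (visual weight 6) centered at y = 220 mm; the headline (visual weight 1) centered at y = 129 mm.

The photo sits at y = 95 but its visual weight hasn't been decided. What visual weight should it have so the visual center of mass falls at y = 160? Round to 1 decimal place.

w ≈ 6.1

Existing Σw = 29 (7 + 9 + 6 + 6 + 1); existing moment 7·176 + 9·136 + 6·189 + 6·220 + 1·129 = 5039.
Balance at y = 160 requires (5039 + w·95) / (29 + w) = 160.
Rearranging, w·(95 − 160) = 160·29 − 5039 = -399, so w ≈ -399/-65 = 6.14.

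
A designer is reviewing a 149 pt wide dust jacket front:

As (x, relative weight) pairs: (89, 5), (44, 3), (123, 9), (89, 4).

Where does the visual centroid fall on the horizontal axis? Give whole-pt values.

Total weight = 5 + 3 + 9 + 4 = 21.
x: (5·89 + 3·44 + 9·123 + 4·89) / 21 = 2040 / 21 ≈ 97.14

x ≈ 97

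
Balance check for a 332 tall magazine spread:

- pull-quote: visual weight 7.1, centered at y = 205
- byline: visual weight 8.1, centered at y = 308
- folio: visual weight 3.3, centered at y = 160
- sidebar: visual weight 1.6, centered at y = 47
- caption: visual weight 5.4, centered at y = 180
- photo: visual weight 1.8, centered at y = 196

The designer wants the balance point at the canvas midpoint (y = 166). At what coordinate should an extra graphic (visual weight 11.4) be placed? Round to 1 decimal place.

y ≈ 47.9

After adding the extra graphic, total weight = 7.1 + 8.1 + 3.3 + 1.6 + 5.4 + 1.8 + 11.4 = 38.7.
y: target moment 38.7×166 = 6424.2; current 7.1·205 + 8.1·308 + 3.3·160 + 1.6·47 + 5.4·180 + 1.8·196 = 5878.3; the extra graphic supplies 545.9, so y = 545.9/11.4 ≈ 47.89.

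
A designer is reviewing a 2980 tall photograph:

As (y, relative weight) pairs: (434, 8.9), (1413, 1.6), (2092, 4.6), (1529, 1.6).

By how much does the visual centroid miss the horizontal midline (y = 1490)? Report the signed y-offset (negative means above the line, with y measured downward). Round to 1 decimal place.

≈ -400.6

Σw = 8.9 + 1.6 + 4.6 + 1.6 = 16.7.
Σw·y = 8.9·434 + 1.6·1413 + 4.6·2092 + 1.6·1529 = 18193.0, so ȳ = 18193.0/16.7 ≈ 1089.40.
Difference: 1089.40 − 1490 ≈ -400.60.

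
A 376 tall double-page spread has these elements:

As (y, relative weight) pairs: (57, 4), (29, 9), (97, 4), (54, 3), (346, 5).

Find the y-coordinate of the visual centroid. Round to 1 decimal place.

y ≈ 110.8

Σw = 4 + 9 + 4 + 3 + 5 = 25.
y-moment: 4·57 + 9·29 + 4·97 + 3·54 + 5·346 = 2769; centroid 2769/25 ≈ 110.76.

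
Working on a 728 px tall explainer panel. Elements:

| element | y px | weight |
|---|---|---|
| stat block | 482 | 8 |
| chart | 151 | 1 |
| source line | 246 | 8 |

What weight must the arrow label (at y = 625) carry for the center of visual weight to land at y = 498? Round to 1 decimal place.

Fixed elements: Σw = 8 + 1 + 8 = 17, Σw·y = 8·482 + 1·151 + 8·246 = 5975.
For the centroid to hit 498: (5975 + w·625) / (17 + w) = 498.
Rearranging, w·(625 − 498) = 498·17 − 5975 = 2491, so w ≈ 2491/127 = 19.61.

w ≈ 19.6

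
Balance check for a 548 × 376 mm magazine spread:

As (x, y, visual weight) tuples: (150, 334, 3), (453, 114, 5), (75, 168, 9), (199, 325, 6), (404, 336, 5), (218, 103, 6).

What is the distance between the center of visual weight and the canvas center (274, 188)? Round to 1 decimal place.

Weights sum to 3 + 5 + 9 + 6 + 5 + 6 = 34.
x-moment: 3·150 + 5·453 + 9·75 + 6·199 + 5·404 + 6·218 = 7912; centroid 7912/34 ≈ 232.71.
y-moment: 3·334 + 5·114 + 9·168 + 6·325 + 5·336 + 6·103 = 7332; centroid 7332/34 ≈ 215.65.
Relative to (274, 188): Δ = (-41.29, 27.65); |Δ| = √(-41.29² + 27.65²) ≈ 49.69.

≈ 49.7 mm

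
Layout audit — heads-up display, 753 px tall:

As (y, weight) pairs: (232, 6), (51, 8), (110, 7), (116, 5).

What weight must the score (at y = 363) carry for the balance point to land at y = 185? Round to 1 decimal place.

w ≈ 9.3

Fixed elements: Σw = 6 + 8 + 7 + 5 = 26, Σw·y = 6·232 + 8·51 + 7·110 + 5·116 = 3150.
Balance at y = 185 requires (3150 + w·363) / (26 + w) = 185.
Solving: w = (185·26 − 3150) / (363 − 185) = 1660 / 178 ≈ 9.33.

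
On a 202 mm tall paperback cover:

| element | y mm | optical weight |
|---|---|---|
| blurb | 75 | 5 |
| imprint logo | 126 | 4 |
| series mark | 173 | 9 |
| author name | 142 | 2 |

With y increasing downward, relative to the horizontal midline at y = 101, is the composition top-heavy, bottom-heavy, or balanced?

Total weight = 5 + 4 + 9 + 2 = 20.
y-moment: 5·75 + 4·126 + 9·173 + 2·142 = 2720; centroid 2720/20 ≈ 136.00.
Since 136.0 is below (larger y than) 101, the composition reads bottom-heavy.

bottom-heavy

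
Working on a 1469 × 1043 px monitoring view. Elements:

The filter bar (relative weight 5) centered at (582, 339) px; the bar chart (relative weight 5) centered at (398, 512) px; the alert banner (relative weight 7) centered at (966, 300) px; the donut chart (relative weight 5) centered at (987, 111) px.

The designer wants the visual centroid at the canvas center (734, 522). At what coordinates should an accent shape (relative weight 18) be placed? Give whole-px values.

With the accent shape, Σw becomes 5 + 5 + 7 + 5 + 18 = 40.
x: need Σw·x = 40·734 = 29360. Existing = 5·582 + 5·398 + 7·966 + 5·987 = 16597. Remainder 12763 / 18 ≈ 709.06.
y: need Σw·y = 40·522 = 20880. Existing = 5·339 + 5·512 + 7·300 + 5·111 = 6910. Remainder 13970 / 18 ≈ 776.11.

(709, 776)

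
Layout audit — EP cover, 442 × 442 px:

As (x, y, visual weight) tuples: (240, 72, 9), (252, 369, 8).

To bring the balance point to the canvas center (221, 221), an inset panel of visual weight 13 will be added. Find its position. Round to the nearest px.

After adding the inset panel, total weight = 9 + 8 + 13 = 30.
x: need Σw·x = 30·221 = 6630. Existing = 9·240 + 8·252 = 4176. Remainder 2454 / 13 ≈ 188.77.
y: need Σw·y = 30·221 = 6630. Existing = 9·72 + 8·369 = 3600. Remainder 3030 / 13 ≈ 233.08.

(189, 233)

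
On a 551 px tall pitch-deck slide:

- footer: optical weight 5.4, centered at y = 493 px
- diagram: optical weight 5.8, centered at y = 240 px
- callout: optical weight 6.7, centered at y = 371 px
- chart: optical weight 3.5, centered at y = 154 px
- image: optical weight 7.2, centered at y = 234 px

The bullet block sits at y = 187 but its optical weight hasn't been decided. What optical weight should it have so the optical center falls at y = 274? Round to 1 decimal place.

Fixed elements: Σw = 5.4 + 5.8 + 6.7 + 3.5 + 7.2 = 28.6, Σw·y = 5.4·493 + 5.8·240 + 6.7·371 + 3.5·154 + 7.2·234 = 8763.7.
Balance at y = 274 requires (8763.7 + w·187) / (28.6 + w) = 274.
Rearranging, w·(187 − 274) = 274·28.6 − 8763.7 = -927.3, so w ≈ -927.3/-87 = 10.66.

w ≈ 10.7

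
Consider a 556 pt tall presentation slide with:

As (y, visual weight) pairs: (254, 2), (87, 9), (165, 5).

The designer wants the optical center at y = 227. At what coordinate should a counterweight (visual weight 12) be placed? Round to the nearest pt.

y ≈ 353

With the counterweight, Σw becomes 2 + 9 + 5 + 12 = 28.
Along y: (2116 + 12·y) / 28 = 227 (existing moment 2·254 + 9·87 + 5·165 = 2116) ⇒ y = (6356 − 2116) / 12 ≈ 353.33.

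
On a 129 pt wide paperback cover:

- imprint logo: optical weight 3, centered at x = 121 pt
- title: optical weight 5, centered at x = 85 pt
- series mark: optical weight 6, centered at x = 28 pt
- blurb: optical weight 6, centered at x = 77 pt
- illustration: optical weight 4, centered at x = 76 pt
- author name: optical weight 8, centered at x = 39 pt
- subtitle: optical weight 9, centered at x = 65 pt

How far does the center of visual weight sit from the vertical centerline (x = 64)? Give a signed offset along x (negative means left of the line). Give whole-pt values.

≈ 0 pt

Total weight = 3 + 5 + 6 + 6 + 4 + 8 + 9 = 41.
x: moment 2619 / weight 41 ≈ 63.88
Offset from x = 64: 63.88 − 64 ≈ -0.12.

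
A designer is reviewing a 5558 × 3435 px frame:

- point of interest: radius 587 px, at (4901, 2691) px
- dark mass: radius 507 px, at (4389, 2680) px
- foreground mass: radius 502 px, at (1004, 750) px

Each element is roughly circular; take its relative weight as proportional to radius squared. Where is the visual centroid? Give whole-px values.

Weights ∝ r²: point of interest 587² = 344569, dark mass 507² = 257049, foreground mass 502² = 252004; Σw = 853622.
x-moment: 344569·4901 + 257049·4389 + 252004·1004 = 3069932746; centroid 3069932746/853622 ≈ 3596.36.
y-moment: 344569·2691 + 257049·2680 + 252004·750 = 1805129499; centroid 1805129499/853622 ≈ 2114.67.

(3596, 2115)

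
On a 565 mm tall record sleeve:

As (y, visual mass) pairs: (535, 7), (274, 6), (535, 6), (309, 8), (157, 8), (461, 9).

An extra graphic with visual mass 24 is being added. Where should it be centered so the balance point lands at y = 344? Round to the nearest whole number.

y ≈ 288

After adding the extra graphic, total weight = 7 + 6 + 6 + 8 + 8 + 9 + 24 = 68.
Along y: (16476 + 24·y) / 68 = 344 (existing moment 7·535 + 6·274 + 6·535 + 8·309 + 8·157 + 9·461 = 16476) ⇒ y = (23392 − 16476) / 24 ≈ 288.17.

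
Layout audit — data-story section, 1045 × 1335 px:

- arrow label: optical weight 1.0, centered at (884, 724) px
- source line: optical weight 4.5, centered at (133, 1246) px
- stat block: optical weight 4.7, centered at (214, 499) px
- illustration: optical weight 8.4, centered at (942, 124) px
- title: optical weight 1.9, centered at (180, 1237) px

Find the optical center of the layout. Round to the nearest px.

Total weight = 1.0 + 4.5 + 4.7 + 8.4 + 1.9 = 20.5.
x-moment: 1.0·884 + 4.5·133 + 4.7·214 + 8.4·942 + 1.9·180 = 10743.1; centroid 10743.1/20.5 ≈ 524.05.
y-moment: 1.0·724 + 4.5·1246 + 4.7·499 + 8.4·124 + 1.9·1237 = 12068.2; centroid 12068.2/20.5 ≈ 588.69.

(524, 589)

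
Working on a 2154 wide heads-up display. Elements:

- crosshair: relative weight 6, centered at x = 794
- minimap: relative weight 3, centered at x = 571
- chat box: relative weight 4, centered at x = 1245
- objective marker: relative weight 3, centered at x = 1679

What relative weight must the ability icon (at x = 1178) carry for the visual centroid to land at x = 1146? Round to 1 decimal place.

Existing Σw = 16 (6 + 3 + 4 + 3); existing moment 6·794 + 3·571 + 4·1245 + 3·1679 = 16494.
For the centroid to hit 1146: (16494 + w·1178) / (16 + w) = 1146.
Rearranging, w·(1178 − 1146) = 1146·16 − 16494 = 1842, so w ≈ 1842/32 = 57.56.

w ≈ 57.6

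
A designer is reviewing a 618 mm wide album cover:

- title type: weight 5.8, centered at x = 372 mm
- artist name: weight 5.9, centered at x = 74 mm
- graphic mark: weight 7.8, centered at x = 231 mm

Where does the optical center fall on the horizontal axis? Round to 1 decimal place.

x ≈ 225.4

Weights sum to 5.8 + 5.9 + 7.8 = 19.5.
Σw·x = 5.8·372 + 5.9·74 + 7.8·231 = 4396.0, so x̄ = 4396.0/19.5 ≈ 225.44.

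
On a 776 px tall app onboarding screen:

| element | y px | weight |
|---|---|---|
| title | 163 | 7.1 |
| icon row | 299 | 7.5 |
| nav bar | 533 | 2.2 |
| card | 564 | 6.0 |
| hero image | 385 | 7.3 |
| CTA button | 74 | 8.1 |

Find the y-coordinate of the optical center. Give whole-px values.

y ≈ 298

Σw = 7.1 + 7.5 + 2.2 + 6.0 + 7.3 + 8.1 = 38.2.
Σw·y = 7.1·163 + 7.5·299 + 2.2·533 + 6.0·564 + 7.3·385 + 8.1·74 = 11366.3, so ȳ = 11366.3/38.2 ≈ 297.55.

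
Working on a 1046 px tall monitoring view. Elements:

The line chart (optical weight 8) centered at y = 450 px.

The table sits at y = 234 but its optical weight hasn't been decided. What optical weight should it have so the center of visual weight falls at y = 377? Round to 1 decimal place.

w ≈ 4.1

The single fixed element contributes weight 8, moment 8·450 = 3600.
Balance at y = 377 requires (3600 + w·234) / (8 + w) = 377.
Solving: w = (377·8 − 3600) / (234 − 377) = -584 / -143 ≈ 4.08.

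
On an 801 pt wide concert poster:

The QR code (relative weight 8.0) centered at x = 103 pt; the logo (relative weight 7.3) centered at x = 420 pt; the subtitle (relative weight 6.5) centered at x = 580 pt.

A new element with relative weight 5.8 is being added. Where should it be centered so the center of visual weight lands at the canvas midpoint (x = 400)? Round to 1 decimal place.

x ≈ 582.8

After adding the new element, total weight = 8.0 + 7.3 + 6.5 + 5.8 = 27.6.
x: target moment 27.6×400 = 11040.0; current 8.0·103 + 7.3·420 + 6.5·580 = 7660.0; the new element supplies 3380.0, so x = 3380.0/5.8 ≈ 582.76.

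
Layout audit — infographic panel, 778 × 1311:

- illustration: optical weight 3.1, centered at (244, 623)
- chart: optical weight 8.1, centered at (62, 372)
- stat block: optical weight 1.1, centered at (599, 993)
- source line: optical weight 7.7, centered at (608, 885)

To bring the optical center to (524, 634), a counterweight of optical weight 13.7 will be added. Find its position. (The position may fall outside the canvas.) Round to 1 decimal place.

After adding the counterweight, total weight = 3.1 + 8.1 + 1.1 + 7.7 + 13.7 = 33.7.
Along x: (6599.1 + 13.7·x) / 33.7 = 524 (existing moment 3.1·244 + 8.1·62 + 1.1·599 + 7.7·608 = 6599.1) ⇒ x = (17658.8 − 6599.1) / 13.7 ≈ 807.28.
Along y: (12851.3 + 13.7·y) / 33.7 = 634 (existing moment 3.1·623 + 8.1·372 + 1.1·993 + 7.7·885 = 12851.3) ⇒ y = (21365.8 − 12851.3) / 13.7 ≈ 621.50.

(807.3, 621.5)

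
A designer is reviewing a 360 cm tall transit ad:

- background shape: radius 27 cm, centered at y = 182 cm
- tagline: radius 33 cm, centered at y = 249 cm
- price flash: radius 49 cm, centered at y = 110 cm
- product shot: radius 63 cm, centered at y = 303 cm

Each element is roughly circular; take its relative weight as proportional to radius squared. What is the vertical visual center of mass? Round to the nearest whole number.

y ≈ 228

Weights ∝ r²: background shape 27² = 729, tagline 33² = 1089, price flash 49² = 2401, product shot 63² = 3969; Σw = 8188.
y: (729·182 + 1089·249 + 2401·110 + 3969·303) / 8188 = 1870556 / 8188 ≈ 228.45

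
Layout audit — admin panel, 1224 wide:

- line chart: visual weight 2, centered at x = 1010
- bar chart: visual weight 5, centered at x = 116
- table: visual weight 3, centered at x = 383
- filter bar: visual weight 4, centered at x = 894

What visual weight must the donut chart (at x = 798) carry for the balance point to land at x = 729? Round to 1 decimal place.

Existing Σw = 14 (2 + 5 + 3 + 4); existing moment 2·1010 + 5·116 + 3·383 + 4·894 = 7325.
Balance at x = 729 requires (7325 + w·798) / (14 + w) = 729.
Rearranging, w·(798 − 729) = 729·14 − 7325 = 2881, so w ≈ 2881/69 = 41.75.

w ≈ 41.8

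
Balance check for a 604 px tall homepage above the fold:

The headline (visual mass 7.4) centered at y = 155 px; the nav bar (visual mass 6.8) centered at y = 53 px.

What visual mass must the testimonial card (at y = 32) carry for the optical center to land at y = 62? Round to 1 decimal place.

Existing Σw = 14.2 (7.4 + 6.8); existing moment 7.4·155 + 6.8·53 = 1507.4.
For the centroid to hit 62: (1507.4 + w·32) / (14.2 + w) = 62.
So w = (62·14.2 − 1507.4)/(32 − 62) = -627.0/-30 ≈ 20.90.

w ≈ 20.9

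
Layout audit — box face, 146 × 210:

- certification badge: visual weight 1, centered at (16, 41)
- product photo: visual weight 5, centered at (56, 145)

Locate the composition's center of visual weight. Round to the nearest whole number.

(49, 128)

Σw = 1 + 5 = 6.
x: (1·16 + 5·56) / 6 = 296 / 6 ≈ 49.33
y: (1·41 + 5·145) / 6 = 766 / 6 ≈ 127.67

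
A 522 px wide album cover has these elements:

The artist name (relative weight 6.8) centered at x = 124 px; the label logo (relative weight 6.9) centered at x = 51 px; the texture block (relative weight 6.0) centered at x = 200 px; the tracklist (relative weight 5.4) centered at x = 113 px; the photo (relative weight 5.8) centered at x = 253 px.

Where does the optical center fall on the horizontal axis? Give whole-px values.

Σw = 6.8 + 6.9 + 6.0 + 5.4 + 5.8 = 30.9.
x-moment: 6.8·124 + 6.9·51 + 6.0·200 + 5.4·113 + 5.8·253 = 4472.7; centroid 4472.7/30.9 ≈ 144.75.

x ≈ 145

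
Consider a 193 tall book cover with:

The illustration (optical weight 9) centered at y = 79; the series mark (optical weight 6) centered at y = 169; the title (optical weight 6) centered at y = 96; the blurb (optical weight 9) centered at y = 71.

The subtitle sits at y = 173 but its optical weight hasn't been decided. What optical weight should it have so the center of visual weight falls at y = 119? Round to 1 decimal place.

w ≈ 11.7

Existing Σw = 30 (9 + 6 + 6 + 9); existing moment 9·79 + 6·169 + 6·96 + 9·71 = 2940.
Set Σw·y/Σw = 119: (2940 + 173w) = 119·(30 + w).
Solving: w = (119·30 − 2940) / (173 − 119) = 630 / 54 ≈ 11.67.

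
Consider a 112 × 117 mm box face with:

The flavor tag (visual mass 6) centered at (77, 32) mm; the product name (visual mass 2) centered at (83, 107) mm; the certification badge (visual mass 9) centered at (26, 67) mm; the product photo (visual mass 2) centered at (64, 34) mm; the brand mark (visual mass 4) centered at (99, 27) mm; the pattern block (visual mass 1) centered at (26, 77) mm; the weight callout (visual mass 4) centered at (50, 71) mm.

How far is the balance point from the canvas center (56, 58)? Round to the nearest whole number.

≈ 3 mm

Σw = 6 + 2 + 9 + 2 + 4 + 1 + 4 = 28.
x: (6·77 + 2·83 + 9·26 + 2·64 + 4·99 + 1·26 + 4·50) / 28 = 1612 / 28 ≈ 57.57
y: (6·32 + 2·107 + 9·67 + 2·34 + 4·27 + 1·77 + 4·71) / 28 = 1546 / 28 ≈ 55.21
From (56, 58): dx = 1.57, dy = -2.79, so the distance is √(dx²+dy²) ≈ 3.20.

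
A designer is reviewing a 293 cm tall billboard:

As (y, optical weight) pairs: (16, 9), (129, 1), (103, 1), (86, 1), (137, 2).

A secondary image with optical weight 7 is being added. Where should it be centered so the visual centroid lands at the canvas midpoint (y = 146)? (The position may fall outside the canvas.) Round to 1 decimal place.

y ≈ 332.9

With the secondary image, Σw becomes 9 + 1 + 1 + 1 + 2 + 7 = 21.
Along y: (736 + 7·y) / 21 = 146 (existing moment 9·16 + 1·129 + 1·103 + 1·86 + 2·137 = 736) ⇒ y = (3066 − 736) / 7 ≈ 332.86.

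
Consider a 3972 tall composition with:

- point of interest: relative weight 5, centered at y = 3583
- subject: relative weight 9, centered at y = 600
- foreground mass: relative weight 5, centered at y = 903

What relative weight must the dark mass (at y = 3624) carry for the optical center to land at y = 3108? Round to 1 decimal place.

Fixed elements: Σw = 5 + 9 + 5 = 19, Σw·y = 5·3583 + 9·600 + 5·903 = 27830.
For the centroid to hit 3108: (27830 + w·3624) / (19 + w) = 3108.
Rearranging, w·(3624 − 3108) = 3108·19 − 27830 = 31222, so w ≈ 31222/516 = 60.51.

w ≈ 60.5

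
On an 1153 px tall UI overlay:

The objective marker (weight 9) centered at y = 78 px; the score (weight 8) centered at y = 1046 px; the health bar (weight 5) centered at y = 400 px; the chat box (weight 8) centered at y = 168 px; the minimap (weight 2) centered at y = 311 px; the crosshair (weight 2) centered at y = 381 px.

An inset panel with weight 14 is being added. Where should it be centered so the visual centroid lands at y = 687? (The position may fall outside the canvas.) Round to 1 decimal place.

After adding the inset panel, total weight = 9 + 8 + 5 + 8 + 2 + 2 + 14 = 48.
y: target moment 48×687 = 32976; current 9·78 + 8·1046 + 5·400 + 8·168 + 2·311 + 2·381 = 13798; the inset panel supplies 19178, so y = 19178/14 ≈ 1369.86.

y ≈ 1369.9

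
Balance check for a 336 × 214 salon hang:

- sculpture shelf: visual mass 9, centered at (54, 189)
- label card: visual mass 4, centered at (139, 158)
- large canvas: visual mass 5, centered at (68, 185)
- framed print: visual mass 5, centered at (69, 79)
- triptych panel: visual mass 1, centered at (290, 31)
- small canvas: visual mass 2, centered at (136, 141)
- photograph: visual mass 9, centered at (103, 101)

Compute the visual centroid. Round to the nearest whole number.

Total weight = 9 + 4 + 5 + 5 + 1 + 2 + 9 = 35.
x: moment 3216 / weight 35 ≈ 91.89
Σw·y = 4875; ȳ = 4875/35 ≈ 139.29.

(92, 139)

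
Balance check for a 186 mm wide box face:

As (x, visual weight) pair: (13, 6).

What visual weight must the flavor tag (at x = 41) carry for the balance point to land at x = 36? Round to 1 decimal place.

The single fixed element contributes weight 6, moment 6·13 = 78.
For the centroid to hit 36: (78 + w·41) / (6 + w) = 36.
Solving: w = (36·6 − 78) / (41 − 36) = 138 / 5 ≈ 27.60.

w ≈ 27.6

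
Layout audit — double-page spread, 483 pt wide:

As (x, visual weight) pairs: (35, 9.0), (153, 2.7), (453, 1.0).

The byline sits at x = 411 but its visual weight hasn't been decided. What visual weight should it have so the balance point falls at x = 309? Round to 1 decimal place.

Existing Σw = 12.7 (9.0 + 2.7 + 1.0); existing moment 9.0·35 + 2.7·153 + 1.0·453 = 1181.1.
Balance at x = 309 requires (1181.1 + w·411) / (12.7 + w) = 309.
Rearranging, w·(411 − 309) = 309·12.7 − 1181.1 = 2743.2, so w ≈ 2743.2/102 = 26.89.

w ≈ 26.9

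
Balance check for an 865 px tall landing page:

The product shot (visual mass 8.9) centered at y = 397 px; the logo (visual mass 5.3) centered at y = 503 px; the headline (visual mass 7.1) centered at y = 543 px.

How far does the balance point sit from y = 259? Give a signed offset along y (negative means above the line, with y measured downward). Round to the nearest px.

Weights sum to 8.9 + 5.3 + 7.1 = 21.3.
y-moment: 8.9·397 + 5.3·503 + 7.1·543 = 10054.5; centroid 10054.5/21.3 ≈ 472.04.
Offset from y = 259: 472.04 − 259 ≈ 213.04.

≈ 213 px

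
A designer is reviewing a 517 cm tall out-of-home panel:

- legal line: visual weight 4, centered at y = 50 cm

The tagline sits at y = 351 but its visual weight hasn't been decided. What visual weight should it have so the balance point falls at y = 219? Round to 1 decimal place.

The single fixed element contributes weight 4, moment 4·50 = 200.
For the centroid to hit 219: (200 + w·351) / (4 + w) = 219.
Solving: w = (219·4 − 200) / (351 − 219) = 676 / 132 ≈ 5.12.

w ≈ 5.1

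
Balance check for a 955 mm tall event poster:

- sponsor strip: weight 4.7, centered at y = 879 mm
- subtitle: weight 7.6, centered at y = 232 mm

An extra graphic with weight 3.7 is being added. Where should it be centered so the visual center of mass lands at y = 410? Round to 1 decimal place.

New total weight: (4.7 + 7.6) + 3.7 = 16.0.
Along y: (5894.5 + 3.7·y) / 16.0 = 410 (existing moment 4.7·879 + 7.6·232 = 5894.5) ⇒ y = (6560.0 − 5894.5) / 3.7 ≈ 179.86.

y ≈ 179.9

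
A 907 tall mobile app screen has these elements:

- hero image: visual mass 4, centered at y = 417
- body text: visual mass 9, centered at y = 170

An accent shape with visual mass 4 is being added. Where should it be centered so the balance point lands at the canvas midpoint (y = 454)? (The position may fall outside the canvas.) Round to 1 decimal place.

y ≈ 1130.0

With the accent shape, Σw becomes 4 + 9 + 4 = 17.
Along y: (3198 + 4·y) / 17 = 454 (existing moment 4·417 + 9·170 = 3198) ⇒ y = (7718 − 3198) / 4 ≈ 1130.00.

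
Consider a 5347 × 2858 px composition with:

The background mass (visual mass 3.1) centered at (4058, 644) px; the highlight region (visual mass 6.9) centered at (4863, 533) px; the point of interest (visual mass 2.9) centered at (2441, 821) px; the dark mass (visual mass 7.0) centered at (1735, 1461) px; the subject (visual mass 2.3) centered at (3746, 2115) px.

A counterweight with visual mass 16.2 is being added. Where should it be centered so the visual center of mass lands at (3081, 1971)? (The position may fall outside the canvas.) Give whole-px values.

New total weight: (3.1 + 6.9 + 2.9 + 7.0 + 2.3) + 16.2 = 38.4.
x: need Σw·x = 38.4·3081 = 118310.4. Existing = 3.1·4058 + 6.9·4863 + 2.9·2441 + 7.0·1735 + 2.3·3746 = 73974.2. Remainder 44336.2 / 16.2 ≈ 2736.80.
y: need Σw·y = 38.4·1971 = 75686.4. Existing = 3.1·644 + 6.9·533 + 2.9·821 + 7.0·1461 + 2.3·2115 = 23146.5. Remainder 52539.9 / 16.2 ≈ 3243.20.

(2737, 3243)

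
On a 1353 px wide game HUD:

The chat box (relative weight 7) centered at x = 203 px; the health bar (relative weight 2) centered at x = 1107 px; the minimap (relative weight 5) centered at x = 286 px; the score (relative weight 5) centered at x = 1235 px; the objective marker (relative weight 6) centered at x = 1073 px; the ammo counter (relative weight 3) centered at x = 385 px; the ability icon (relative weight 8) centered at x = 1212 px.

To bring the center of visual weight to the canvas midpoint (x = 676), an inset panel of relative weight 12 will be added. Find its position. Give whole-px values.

After adding the inset panel, total weight = 7 + 2 + 5 + 5 + 6 + 3 + 8 + 12 = 48.
x: need Σw·x = 48·676 = 32448. Existing = 7·203 + 2·1107 + 5·286 + 5·1235 + 6·1073 + 3·385 + 8·1212 = 28529. Remainder 3919 / 12 ≈ 326.58.

x ≈ 327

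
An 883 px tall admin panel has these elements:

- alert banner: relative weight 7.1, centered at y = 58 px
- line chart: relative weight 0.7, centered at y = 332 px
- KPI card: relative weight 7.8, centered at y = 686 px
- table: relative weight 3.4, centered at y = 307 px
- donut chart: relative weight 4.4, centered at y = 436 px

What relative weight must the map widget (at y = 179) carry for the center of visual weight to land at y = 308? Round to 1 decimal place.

w ≈ 13.6

Known weights sum to 7.1 + 0.7 + 7.8 + 3.4 + 4.4 = 23.4; their moment is 7.1·58 + 0.7·332 + 7.8·686 + 3.4·307 + 4.4·436 = 8957.2.
Set Σw·y/Σw = 308: (8957.2 + 179w) = 308·(23.4 + w).
So w = (308·23.4 − 8957.2)/(179 − 308) = -1750.0/-129 ≈ 13.57.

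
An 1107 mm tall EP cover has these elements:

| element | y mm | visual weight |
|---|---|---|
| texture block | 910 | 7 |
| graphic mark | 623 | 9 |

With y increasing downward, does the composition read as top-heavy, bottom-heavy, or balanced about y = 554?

Σw = 7 + 9 = 16.
y-moment: 7·910 + 9·623 = 11977; centroid 11977/16 ≈ 748.56.
Since 748.6 is below (larger y than) 554, the composition reads bottom-heavy.

bottom-heavy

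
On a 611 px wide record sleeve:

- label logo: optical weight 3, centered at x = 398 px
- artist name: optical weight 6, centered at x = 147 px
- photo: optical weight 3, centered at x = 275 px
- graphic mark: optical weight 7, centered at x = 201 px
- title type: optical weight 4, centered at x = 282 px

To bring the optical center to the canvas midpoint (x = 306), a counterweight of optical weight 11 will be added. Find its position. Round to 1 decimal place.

With the counterweight, Σw becomes 3 + 6 + 3 + 7 + 4 + 11 = 34.
x: target moment 34×306 = 10404; current 3·398 + 6·147 + 3·275 + 7·201 + 4·282 = 5436; the counterweight supplies 4968, so x = 4968/11 ≈ 451.64.

x ≈ 451.6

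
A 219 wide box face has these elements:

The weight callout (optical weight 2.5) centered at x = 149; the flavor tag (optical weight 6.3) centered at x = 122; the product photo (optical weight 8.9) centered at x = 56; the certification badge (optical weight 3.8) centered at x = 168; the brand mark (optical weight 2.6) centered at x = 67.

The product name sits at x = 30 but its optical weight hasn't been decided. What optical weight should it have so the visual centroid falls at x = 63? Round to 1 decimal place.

Fixed elements: Σw = 2.5 + 6.3 + 8.9 + 3.8 + 2.6 = 24.1, Σw·x = 2.5·149 + 6.3·122 + 8.9·56 + 3.8·168 + 2.6·67 = 2452.1.
Balance at x = 63 requires (2452.1 + w·30) / (24.1 + w) = 63.
So w = (63·24.1 − 2452.1)/(30 − 63) = -933.8/-33 ≈ 28.30.

w ≈ 28.3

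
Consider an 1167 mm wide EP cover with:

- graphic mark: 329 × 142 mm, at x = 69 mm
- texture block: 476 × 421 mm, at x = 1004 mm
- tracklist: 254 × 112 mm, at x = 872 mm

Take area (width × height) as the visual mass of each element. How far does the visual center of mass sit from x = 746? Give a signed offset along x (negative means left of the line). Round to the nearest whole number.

≈ 86 mm

Areas → weights: graphic mark 329·142 = 46718, texture block 476·421 = 200396, tracklist 254·112 = 28448; Σw = 275562.
x-moment: 46718·69 + 200396·1004 + 28448·872 = 229227782; centroid 229227782/275562 ≈ 831.86.
Against x = 746, that's 831.86 − 746 = 85.86.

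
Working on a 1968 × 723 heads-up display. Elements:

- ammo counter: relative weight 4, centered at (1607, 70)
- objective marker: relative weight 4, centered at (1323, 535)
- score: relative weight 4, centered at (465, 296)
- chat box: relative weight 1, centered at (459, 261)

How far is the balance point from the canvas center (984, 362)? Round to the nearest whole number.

≈ 116

Weights sum to 4 + 4 + 4 + 1 = 13.
x-moment: 4·1607 + 4·1323 + 4·465 + 1·459 = 14039; centroid 14039/13 ≈ 1079.92.
y-moment: 4·70 + 4·535 + 4·296 + 1·261 = 3865; centroid 3865/13 ≈ 297.31.
Offset from (984, 362): Δx ≈ 95.92, Δy ≈ -64.69; distance = √(Δx² + Δy²) ≈ 115.70.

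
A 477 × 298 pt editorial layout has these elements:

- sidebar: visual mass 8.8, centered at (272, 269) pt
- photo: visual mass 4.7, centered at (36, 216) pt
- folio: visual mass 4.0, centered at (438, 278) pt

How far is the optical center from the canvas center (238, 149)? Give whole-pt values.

Weights sum to 8.8 + 4.7 + 4.0 = 17.5.
x: (8.8·272 + 4.7·36 + 4.0·438) / 17.5 = 4314.8 / 17.5 ≈ 246.56
y: (8.8·269 + 4.7·216 + 4.0·278) / 17.5 = 4494.4 / 17.5 ≈ 256.82
Offset from (238, 149): Δx ≈ 8.56, Δy ≈ 107.82; distance = √(Δx² + Δy²) ≈ 108.16.

≈ 108 pt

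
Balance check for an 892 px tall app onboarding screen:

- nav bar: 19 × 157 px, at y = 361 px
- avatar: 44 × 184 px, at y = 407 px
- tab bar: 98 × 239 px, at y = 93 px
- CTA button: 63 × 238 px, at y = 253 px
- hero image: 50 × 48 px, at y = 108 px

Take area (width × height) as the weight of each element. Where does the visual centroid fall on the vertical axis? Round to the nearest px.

y ≈ 204

Areas → weights: nav bar 19·157 = 2983, avatar 44·184 = 8096, tab bar 98·239 = 23422, CTA button 63·238 = 14994, hero image 50·48 = 2400; Σw = 51895.
y-moment: 2983·361 + 8096·407 + 23422·93 + 14994·253 + 2400·108 = 10602863; centroid 10602863/51895 ≈ 204.31.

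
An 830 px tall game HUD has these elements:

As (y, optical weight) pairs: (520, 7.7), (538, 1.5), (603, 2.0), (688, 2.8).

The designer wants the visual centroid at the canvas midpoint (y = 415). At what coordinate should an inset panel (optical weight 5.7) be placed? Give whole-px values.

y ≈ 41

New total weight: (7.7 + 1.5 + 2.0 + 2.8) + 5.7 = 19.7.
Along y: (7943.4 + 5.7·y) / 19.7 = 415 (existing moment 7.7·520 + 1.5·538 + 2.0·603 + 2.8·688 = 7943.4) ⇒ y = (8175.5 − 7943.4) / 5.7 ≈ 40.72.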